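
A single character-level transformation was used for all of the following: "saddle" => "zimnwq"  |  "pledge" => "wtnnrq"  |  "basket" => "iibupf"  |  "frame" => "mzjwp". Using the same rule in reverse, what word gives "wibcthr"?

passive

Each letter shifts forward by (position + 7), i.e. 7, 8, 9, … — the shift grows by one for each successive letter.
Undoing it on wibcthr: w−7=p, i−8=a, b−9=s, c−10=s, t−11=i, h−12=v, r−13=e.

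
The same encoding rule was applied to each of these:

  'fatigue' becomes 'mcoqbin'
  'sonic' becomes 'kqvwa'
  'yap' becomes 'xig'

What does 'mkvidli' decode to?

advance

The output letters match the input read backwards, each shifted +8: fatigue reversed is eugitaf. The word is reversed, then every letter is shifted forward by 8.
Decoding mkvidli: shift back: m−8=e, k−8=c, v−8=n, i−8=a, d−8=v, l−8=d, i−8=a → ecnavda; then reverse → advance.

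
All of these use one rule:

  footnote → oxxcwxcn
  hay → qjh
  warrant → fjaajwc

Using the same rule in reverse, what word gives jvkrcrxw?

It's a constant shift of +9 (ROT9).
Undoing it on jvkrcrxw: j−9=a, v−9=m, k−9=b, r−9=i, c−9=t, r−9=i, x−9=o, w−9=n.

ambition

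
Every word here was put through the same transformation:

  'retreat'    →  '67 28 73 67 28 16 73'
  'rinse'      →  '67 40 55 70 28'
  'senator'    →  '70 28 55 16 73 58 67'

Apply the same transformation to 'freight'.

31 67 28 40 34 37 73

Each letter becomes 3×(its alphabet position, a=1..z=26) + 13.
On freight: f=6→31, r=18→67, e=5→28, i=9→40, g=7→34, h=8→37, t=20→73.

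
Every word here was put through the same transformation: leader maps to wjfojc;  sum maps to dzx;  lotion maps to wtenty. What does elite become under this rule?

The shift depends on letter class: consonant l→w is +11, but vowel e→j is +5. The rule splits by letter class: vowels +5, consonants +11.
On elite: e(vowel)+5=j, l(cons)+11=w, i(vowel)+5=n, t(cons)+11=e, e(vowel)+5=j.

jwnej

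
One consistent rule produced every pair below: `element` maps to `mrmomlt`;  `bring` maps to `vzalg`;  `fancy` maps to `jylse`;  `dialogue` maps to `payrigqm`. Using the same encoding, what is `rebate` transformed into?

Each letter's alphabet position (a=0..z=25) is mapped through 23·x+24 mod 26 — an affine cipher.
For rebate: r(17)→23·17+24≡25=z; e(4)→23·4+24≡12=m; b(1)→23·1+24≡21=v; a(0)→23·0+24≡24=y; t(19)→23·19+24≡19=t; e(4)→23·4+24≡12=m (all mod 26).

zmvytm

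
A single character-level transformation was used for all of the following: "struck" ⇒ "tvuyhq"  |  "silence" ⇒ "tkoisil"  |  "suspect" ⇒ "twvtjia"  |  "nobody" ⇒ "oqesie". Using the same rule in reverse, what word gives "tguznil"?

In struck: s→t is +1, t→v is +2, r→u is +3, u→y is +4 — the shift increases by 1 each position. The shift increases by 1 at each position, starting from +1: 1, 2, 3, ….
Decoding tguznil: t−1=s, g−2=e, u−3=r, z−4=v, n−5=i, i−6=c, l−7=e.

service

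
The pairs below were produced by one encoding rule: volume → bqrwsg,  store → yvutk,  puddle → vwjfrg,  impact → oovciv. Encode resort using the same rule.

xgyqxv

A repeating key of period 2 is used — shifts +6, +2 over and over.
Applying it to resort: r+6=x, e+2=g, s+6=y, o+2=q, r+6=x, t+2=v.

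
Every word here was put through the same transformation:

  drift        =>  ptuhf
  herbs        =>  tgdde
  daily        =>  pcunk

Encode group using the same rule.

It's a Vigenère-style cipher with numeric key [12,2]: position i shifts by key[i mod 2].
Applying it to group: g+12=s, r+2=t, o+12=a, u+2=w, p+12=b.

stawb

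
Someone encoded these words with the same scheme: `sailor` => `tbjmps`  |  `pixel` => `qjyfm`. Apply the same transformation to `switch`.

txjudi

This is a Caesar cipher with shift 1.
Applying it to switch: s+1=t, w+1=x, i+1=j, t+1=u, c+1=d, h+1=i.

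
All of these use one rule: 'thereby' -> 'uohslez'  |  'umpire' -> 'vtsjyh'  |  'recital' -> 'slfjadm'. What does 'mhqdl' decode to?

Shifts by position in thereby: pos 0: t→u (+1), pos 1: h→o (+7), pos 2: e→h (+3), pos 3: r→s (+1), pos 4: e→l (+7), pos 5: b→e (+3) — repeating every 3. The shifts repeat in a cycle of length 3: positions 0,1,… shift by +1, +7, +3, then the pattern repeats.
Decoding mhqdl: m−1=l, h−7=a, q−3=n, d−1=c, l−7=e.

lance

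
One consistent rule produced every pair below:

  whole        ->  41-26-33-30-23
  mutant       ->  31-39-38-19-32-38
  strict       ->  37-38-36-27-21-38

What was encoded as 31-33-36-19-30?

moral

w is letter #23 and maps to 41: an offset of 18. Letters become their 1-based position plus 18 (so a→19, b→20, …).
Decoding 31-33-36-19-30: 31→(31−18)÷1=13=m, 33→(33−18)÷1=15=o, 36→(36−18)÷1=18=r, 19→(19−18)÷1=1=a, 30→(30−18)÷1=12=l.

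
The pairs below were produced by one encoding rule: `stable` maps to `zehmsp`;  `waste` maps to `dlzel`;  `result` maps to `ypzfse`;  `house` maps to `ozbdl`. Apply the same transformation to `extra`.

liach

Shifts by position in stable: pos 0: s→z (+7), pos 1: t→e (+11), pos 2: a→h (+7), pos 3: b→m (+11) — repeating every 2. The shifts repeat in a cycle of length 2: positions 0,1,… shift by +7, +11, then the pattern repeats.
On extra: e+7=l, x+11=i, t+7=a, r+11=c, a+7=h.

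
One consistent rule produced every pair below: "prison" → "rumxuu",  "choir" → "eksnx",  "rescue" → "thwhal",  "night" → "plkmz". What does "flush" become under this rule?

hoyxn

In prison: p→r is +2, r→u is +3, i→m is +4, s→x is +5 — the shift increases by 1 each position. The shift increases by 1 at each position, starting from +2: 2, 3, 4, ….
For flush: f+2=h, l+3=o, u+4=y, s+5=x, h+6=n.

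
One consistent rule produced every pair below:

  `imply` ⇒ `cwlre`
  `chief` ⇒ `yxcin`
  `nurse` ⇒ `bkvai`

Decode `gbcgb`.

onion

This is an affine cipher: with a=0,…,z=25, each position x becomes (5x+14) mod 26.
Reversing it on gbcgb: g(6)→21·(6−14)≡14=o; b(1)→21·(1−14)≡13=n; c(2)→21·(2−14)≡8=i; g(6)→21·(6−14)≡14=o; b(1)→21·(1−14)≡13=n (all mod 26).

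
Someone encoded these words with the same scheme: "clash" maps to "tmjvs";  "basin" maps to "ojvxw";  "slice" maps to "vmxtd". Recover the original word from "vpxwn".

This is an affine cipher: with a=0,…,z=25, each position x becomes (5x+9) mod 26.
Reversing it on vpxwn: v(21)→21·(21−9)≡18=s; p(15)→21·(15−9)≡22=w; x(23)→21·(23−9)≡8=i; w(22)→21·(22−9)≡13=n; n(13)→21·(13−9)≡6=g (all mod 26).

swing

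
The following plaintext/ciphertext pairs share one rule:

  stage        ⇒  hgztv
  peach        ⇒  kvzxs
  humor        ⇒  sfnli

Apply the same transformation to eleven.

vovevm

Each pair mirrors across the alphabet (s↔h, t↔g, a↔z): positions sum to 25. Each letter is replaced by its mirror in the alphabet: a↔z, b↔y, c↔x, and so on (the Atbash cipher).
For eleven: e↔v, l↔o, e↔v, v↔e, e↔v, n↔m.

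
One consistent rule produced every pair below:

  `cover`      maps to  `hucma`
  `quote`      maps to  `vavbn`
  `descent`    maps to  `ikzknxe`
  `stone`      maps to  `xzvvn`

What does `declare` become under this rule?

ikjtjbp

In cover: c→h is +5, o→u is +6, v→c is +7, e→m is +8 — the shift increases by 1 each position. Letter i (0-indexed) is shifted by i+5, so successive shifts are 5, 6, 7, ….
Applying it to declare: d+5=i, e+6=k, c+7=j, l+8=t, a+9=j, r+10=b, e+11=p.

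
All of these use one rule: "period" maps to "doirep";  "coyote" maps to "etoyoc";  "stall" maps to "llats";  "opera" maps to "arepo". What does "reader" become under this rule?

The output letters match the input read backwards: period reversed is doirep. The word is simply reversed.
On reader: reverse → redaer.

redaer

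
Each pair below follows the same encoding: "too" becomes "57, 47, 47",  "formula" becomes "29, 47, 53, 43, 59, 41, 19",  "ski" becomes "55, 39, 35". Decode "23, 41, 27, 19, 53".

Each letter becomes 2×(its alphabet position, a=1..z=26) + 17.
Decoding 23, 41, 27, 19, 53: 23→(23−17)÷2=3=c, 41→(41−17)÷2=12=l, 27→(27−17)÷2=5=e, 19→(19−17)÷2=1=a, 53→(53−17)÷2=18=r.

clear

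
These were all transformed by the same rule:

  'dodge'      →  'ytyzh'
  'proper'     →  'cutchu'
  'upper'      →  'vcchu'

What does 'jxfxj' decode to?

kayak

Each letter's alphabet position (a=0..z=25) is mapped through 9·x+23 mod 26 — an affine cipher.
Undoing it on jxfxj: j(9)→3·(9−23)≡10=k; x(23)→3·(23−23)≡0=a; f(5)→3·(5−23)≡24=y; x(23)→3·(23−23)≡0=a; j(9)→3·(9−23)≡10=k (all mod 26).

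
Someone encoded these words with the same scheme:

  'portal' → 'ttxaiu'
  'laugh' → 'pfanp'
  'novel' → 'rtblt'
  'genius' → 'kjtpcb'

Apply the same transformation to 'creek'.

Each letter shifts forward by (position + 4), i.e. 4, 5, 6, … — the shift grows by one for each successive letter.
For creek: c+4=g, r+5=w, e+6=k, e+7=l, k+8=s.

gwkls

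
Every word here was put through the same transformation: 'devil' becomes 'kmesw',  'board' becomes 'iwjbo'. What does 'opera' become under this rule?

vxnbl

In devil: d→k is +7, e→m is +8, v→e is +9, i→s is +10 — the shift increases by 1 each position. Each letter shifts forward by (position + 7), i.e. 7, 8, 9, … — the shift grows by one for each successive letter.
For opera: o+7=v, p+8=x, e+9=n, r+10=b, a+11=l.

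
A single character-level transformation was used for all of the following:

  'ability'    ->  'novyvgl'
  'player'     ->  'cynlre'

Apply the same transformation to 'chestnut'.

purfgahg

Compare letters: a→n is +13, b→o is +13, i→v is +13 — a constant shift. Each letter is shifted forward by 13 in the alphabet (a Caesar shift of +13).
On chestnut: c+13=p, h+13=u, e+13=r, s+13=f, t+13=g, n+13=a, u+13=h, t+13=g.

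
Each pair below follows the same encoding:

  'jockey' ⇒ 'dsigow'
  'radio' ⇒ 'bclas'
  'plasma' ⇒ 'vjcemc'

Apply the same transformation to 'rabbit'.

Treating letters as 0–25, the rule is x ↦ 3x + 2 (mod 26).
Applying it to rabbit: r(17)→3·17+2≡1=b; a(0)→3·0+2≡2=c; b(1)→3·1+2≡5=f; b(1)→3·1+2≡5=f; i(8)→3·8+2≡0=a; t(19)→3·19+2≡7=h (all mod 26).

bcffah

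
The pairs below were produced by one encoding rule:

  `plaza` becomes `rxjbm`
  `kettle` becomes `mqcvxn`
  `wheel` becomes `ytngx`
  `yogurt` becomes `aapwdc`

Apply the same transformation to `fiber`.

The shifts repeat in a cycle of length 3: positions 0,1,… shift by +2, +12, +9, then the pattern repeats.
Applying it to fiber: f+2=h, i+12=u, b+9=k, e+2=g, r+12=d.

hukgd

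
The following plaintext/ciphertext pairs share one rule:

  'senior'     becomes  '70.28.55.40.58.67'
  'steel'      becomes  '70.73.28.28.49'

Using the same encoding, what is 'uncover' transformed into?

76.55.22.58.79.28.67

s(#19)→70 and e(#5)→28: differences scale by 3, so n = 3·pos + 13. With a=1..z=26, the number is 3·pos + 13.
On uncover: u=21→76, n=14→55, c=3→22, o=15→58, v=22→79, e=5→28, r=18→67.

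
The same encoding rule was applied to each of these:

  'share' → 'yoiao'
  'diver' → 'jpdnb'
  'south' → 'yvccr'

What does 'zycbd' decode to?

trust

In share: s→y is +6, h→o is +7, a→i is +8, r→a is +9 — the shift increases by 1 each position. The shift increases by 1 at each position, starting from +6: 6, 7, 8, ….
Reversing it on zycbd: z−6=t, y−7=r, c−8=u, b−9=s, d−10=t.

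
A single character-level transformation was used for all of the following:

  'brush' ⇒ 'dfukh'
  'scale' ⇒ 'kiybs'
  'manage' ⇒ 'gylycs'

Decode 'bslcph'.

length

b(1)→d(3) and r(17)→f(5) fit y≡5x+24 (mod 26); the inverse of 5 mod 26 is 21. This is an affine cipher: with a=0,…,z=25, each position x becomes (5x+24) mod 26.
Reversing it on bslcph: b(1)→21·(1−24)≡11=l; s(18)→21·(18−24)≡4=e; l(11)→21·(11−24)≡13=n; c(2)→21·(2−24)≡6=g; p(15)→21·(15−24)≡19=t; h(7)→21·(7−24)≡7=h (all mod 26).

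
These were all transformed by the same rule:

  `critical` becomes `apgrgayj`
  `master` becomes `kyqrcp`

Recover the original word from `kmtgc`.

Compare letters: c→a is +24, r→p is +24, i→g is +24 — a constant shift. It's a constant shift of +24 (ROT24).
Undoing it on kmtgc: k−24=m, m−24=o, t−24=v, g−24=i, c−24=e.

movie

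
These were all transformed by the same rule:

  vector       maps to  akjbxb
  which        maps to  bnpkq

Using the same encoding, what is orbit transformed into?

txiqc

In vector: v→a is +5, e→k is +6, c→j is +7, t→b is +8 — the shift increases by 1 each position. The shift increases by 1 at each position, starting from +5: 5, 6, 7, ….
Applying it to orbit: o+5=t, r+6=x, b+7=i, i+8=q, t+9=c.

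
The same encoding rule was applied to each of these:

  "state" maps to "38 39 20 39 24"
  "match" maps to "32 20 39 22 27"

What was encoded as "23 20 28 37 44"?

dairy

Letters become their 1-based position plus 19 (so a→20, b→21, …).
Decoding 23 20 28 37 44: 23→(23−19)÷1=4=d, 20→(20−19)÷1=1=a, 28→(28−19)÷1=9=i, 37→(37−19)÷1=18=r, 44→(44−19)÷1=25=y.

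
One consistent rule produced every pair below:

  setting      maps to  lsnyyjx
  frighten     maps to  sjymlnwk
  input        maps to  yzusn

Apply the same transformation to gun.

szl

The output letters match the input read backwards, each shifted +5: setting reversed is gnittes. Two steps: reverse the string, then apply a Caesar shift of +5.
Applying it to gun: reverse → nug; then shift: n+5=s, u+5=z, g+5=l.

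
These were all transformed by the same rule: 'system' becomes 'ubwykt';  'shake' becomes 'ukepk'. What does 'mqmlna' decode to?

knight

The shift increases by 1 at each position, starting from +2: 2, 3, 4, ….
Undoing it on mqmlna: m−2=k, q−3=n, m−4=i, l−5=g, n−6=h, a−7=t.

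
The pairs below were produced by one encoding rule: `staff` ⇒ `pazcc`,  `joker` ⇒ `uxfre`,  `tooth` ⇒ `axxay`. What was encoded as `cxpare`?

foster

s(18)→p(15) and t(19)→a(0) fit y≡11x+25 (mod 26); the inverse of 11 mod 26 is 19. Each letter's alphabet position (a=0..z=25) is mapped through 11·x+25 mod 26 — an affine cipher.
Reversing it on cxpare: c(2)→19·(2−25)≡5=f; x(23)→19·(23−25)≡14=o; p(15)→19·(15−25)≡18=s; a(0)→19·(0−25)≡19=t; r(17)→19·(17−25)≡4=e; e(4)→19·(4−25)≡17=r (all mod 26).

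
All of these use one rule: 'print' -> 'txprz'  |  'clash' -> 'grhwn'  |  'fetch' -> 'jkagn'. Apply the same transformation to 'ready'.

Shifts by position in print: pos 0: p→t (+4), pos 1: r→x (+6), pos 2: i→p (+7), pos 3: n→r (+4), pos 4: t→z (+6) — repeating every 3. It's a Vigenère-style cipher with numeric key [4,6,7]: position i shifts by key[i mod 3].
For ready: r+4=v, e+6=k, a+7=h, d+4=h, y+6=e.

vkhhe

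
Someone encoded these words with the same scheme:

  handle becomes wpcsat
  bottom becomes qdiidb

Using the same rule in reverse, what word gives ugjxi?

Each letter is shifted forward by 15 in the alphabet (a Caesar shift of +15).
Undoing it on ugjxi: u−15=f, g−15=r, j−15=u, x−15=i, i−15=t.

fruit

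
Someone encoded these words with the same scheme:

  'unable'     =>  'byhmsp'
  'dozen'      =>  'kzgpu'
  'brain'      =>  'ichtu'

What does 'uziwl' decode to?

noble

Shifts by position in unable: pos 0: u→b (+7), pos 1: n→y (+11), pos 2: a→h (+7), pos 3: b→m (+11) — repeating every 2. A repeating key of period 2 is used — shifts +7, +11 over and over.
Reversing it on uziwl: u−7=n, z−11=o, i−7=b, w−11=l, l−7=e.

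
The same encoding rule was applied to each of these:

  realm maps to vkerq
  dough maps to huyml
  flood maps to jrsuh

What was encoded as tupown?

Shifts by position in realm: pos 0: r→v (+4), pos 1: e→k (+6), pos 2: a→e (+4), pos 3: l→r (+6) — repeating every 2. The shifts repeat in a cycle of length 2: positions 0,1,… shift by +4, +6, then the pattern repeats.
Reversing it on tupown: t−4=p, u−6=o, p−4=l, o−6=i, w−4=s, n−6=h.

polish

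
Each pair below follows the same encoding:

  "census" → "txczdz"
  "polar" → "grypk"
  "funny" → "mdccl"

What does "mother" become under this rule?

c(2)→t(19) and e(4)→x(23) fit y≡15x+15 (mod 26); the inverse of 15 mod 26 is 7. This is an affine cipher: with a=0,…,z=25, each position x becomes (15x+15) mod 26.
For mother: m(12)→15·12+15≡13=n; o(14)→15·14+15≡17=r; t(19)→15·19+15≡14=o; h(7)→15·7+15≡16=q; e(4)→15·4+15≡23=x; r(17)→15·17+15≡10=k (all mod 26).

nroqxk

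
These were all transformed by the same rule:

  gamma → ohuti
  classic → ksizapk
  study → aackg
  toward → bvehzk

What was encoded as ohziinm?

Shifts by position in gamma: pos 0: g→o (+8), pos 1: a→h (+7), pos 2: m→u (+8), pos 3: m→t (+7) — repeating every 2. It's a Vigenère-style cipher with numeric key [8,7]: position i shifts by key[i mod 2].
Reversing it on ohziinm: o−8=g, h−7=a, z−8=r, i−7=b, i−8=a, n−7=g, m−8=e.

garbage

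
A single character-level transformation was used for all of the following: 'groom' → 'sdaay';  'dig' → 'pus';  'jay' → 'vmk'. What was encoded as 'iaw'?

It's a constant shift of +12 (ROT12).
Undoing it on iaw: i−12=w, a−12=o, w−12=k.

wok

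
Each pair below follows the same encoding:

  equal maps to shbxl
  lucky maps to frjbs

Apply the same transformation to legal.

shnls

The word is reversed, then every letter is shifted forward by 7.
For legal: reverse → lagel; then shift: l+7=s, a+7=h, g+7=n, e+7=l, l+7=s.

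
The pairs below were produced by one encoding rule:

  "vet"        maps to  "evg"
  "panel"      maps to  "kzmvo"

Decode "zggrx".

attic

Each pair mirrors across the alphabet (v↔e, e↔v, t↔g): positions sum to 25. This is the alphabet-reversal cipher (Atbash): a becomes z, b becomes y, etc.
Decoding zggrx: z↔a, g↔t, g↔t, r↔i, x↔c.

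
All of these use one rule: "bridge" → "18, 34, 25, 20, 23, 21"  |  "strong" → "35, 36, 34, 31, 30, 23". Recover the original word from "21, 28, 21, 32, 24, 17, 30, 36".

elephant

Each letter is replaced by its alphabet position (a=1..z=26) + 16.
Reversing it on 21, 28, 21, 32, 24, 17, 30, 36: 21→(21−16)÷1=5=e, 28→(28−16)÷1=12=l, 21→(21−16)÷1=5=e, 32→(32−16)÷1=16=p, 24→(24−16)÷1=8=h, 17→(17−16)÷1=1=a, 30→(30−16)÷1=14=n, 36→(36−16)÷1=20=t.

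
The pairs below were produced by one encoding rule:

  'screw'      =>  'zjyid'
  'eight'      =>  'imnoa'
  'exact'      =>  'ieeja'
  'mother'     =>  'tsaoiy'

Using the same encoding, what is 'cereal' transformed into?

jiyies

Vowels shift forward by 4 and consonants shift forward by 7.
For cereal: c(cons)+7=j, e(vowel)+4=i, r(cons)+7=y, e(vowel)+4=i, a(vowel)+4=e, l(cons)+7=s.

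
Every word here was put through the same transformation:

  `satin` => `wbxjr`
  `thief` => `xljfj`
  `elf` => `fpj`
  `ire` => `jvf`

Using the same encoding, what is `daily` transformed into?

hbjpc

The shift depends on letter class: consonant s→w is +4, but vowel a→b is +1. The rule splits by letter class: vowels +1, consonants +4.
Applying it to daily: d(cons)+4=h, a(vowel)+1=b, i(vowel)+1=j, l(cons)+4=p, y(cons)+4=c.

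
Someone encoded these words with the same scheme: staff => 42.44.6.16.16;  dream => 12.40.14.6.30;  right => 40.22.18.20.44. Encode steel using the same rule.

42.44.14.14.28

s(#19)→42 and t(#20)→44: differences scale by 2, so n = 2·pos + 4. The formula is n = 2×(alphabet index, a=1) + 4.
Applying it to steel: s=19→42, t=20→44, e=5→14, e=5→14, l=12→28.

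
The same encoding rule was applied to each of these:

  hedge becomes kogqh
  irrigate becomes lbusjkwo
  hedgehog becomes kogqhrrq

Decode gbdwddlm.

dramatic

The shifts repeat in a cycle of length 2: positions 0,1,… shift by +3, +10, then the pattern repeats.
Undoing it on gbdwddlm: g−3=d, b−10=r, d−3=a, w−10=m, d−3=a, d−10=t, l−3=i, m−10=c.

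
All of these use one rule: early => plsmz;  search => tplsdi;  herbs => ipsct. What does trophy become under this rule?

The shift depends on letter class: consonant r→s is +1, but vowel e→p is +11. Two shifts are in play — +11 for a/e/i/o/u, +1 for every other letter.
On trophy: t(cons)+1=u, r(cons)+1=s, o(vowel)+11=z, p(cons)+1=q, h(cons)+1=i, y(cons)+1=z.

uszqiz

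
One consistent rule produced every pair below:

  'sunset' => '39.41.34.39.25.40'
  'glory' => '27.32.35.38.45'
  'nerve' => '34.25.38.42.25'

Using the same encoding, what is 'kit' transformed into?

31.29.40

Each letter is replaced by its alphabet position (a=1..z=26) + 20.
For kit: k=11→31, i=9→29, t=20→40.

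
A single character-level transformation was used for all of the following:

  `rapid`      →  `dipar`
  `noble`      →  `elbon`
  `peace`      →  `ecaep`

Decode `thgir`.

right

The output letters match the input read backwards: rapid reversed is dipar. The word is simply reversed.
Undoing it on thgir: then reverse → right.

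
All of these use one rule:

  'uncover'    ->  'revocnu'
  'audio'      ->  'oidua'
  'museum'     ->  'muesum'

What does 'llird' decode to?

drill

The output letters match the input read backwards: uncover reversed is revocnu. It's just the letters in reverse order.
Undoing it on llird: then reverse → drill.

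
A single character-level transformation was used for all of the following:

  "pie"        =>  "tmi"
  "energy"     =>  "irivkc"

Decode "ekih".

Every letter moves 4 places later in the alphabet, wrapping around z→a.
Reversing it on ekih: e−4=a, k−4=g, i−4=e, h−4=d.

aged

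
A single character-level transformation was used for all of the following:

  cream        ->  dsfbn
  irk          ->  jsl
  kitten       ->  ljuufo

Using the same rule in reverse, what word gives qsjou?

print

Compare letters: c→d is +1, r→s is +1, e→f is +1 — a constant shift. This is a Caesar cipher with shift 1.
Undoing it on qsjou: q−1=p, s−1=r, j−1=i, o−1=n, u−1=t.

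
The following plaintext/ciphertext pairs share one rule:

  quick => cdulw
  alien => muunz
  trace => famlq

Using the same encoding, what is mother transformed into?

Shifts by position in quick: pos 0: q→c (+12), pos 1: u→d (+9), pos 2: i→u (+12), pos 3: c→l (+9) — repeating every 2. It's a Vigenère-style cipher with numeric key [12,9]: position i shifts by key[i mod 2].
On mother: m+12=y, o+9=x, t+12=f, h+9=q, e+12=q, r+9=a.

yxfqqa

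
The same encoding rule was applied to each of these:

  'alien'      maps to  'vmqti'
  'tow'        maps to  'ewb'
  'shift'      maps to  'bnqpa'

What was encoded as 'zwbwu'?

motor

The output letters match the input read backwards, each shifted +8: alien reversed is neila. Two steps: reverse the string, then apply a Caesar shift of +8.
Undoing it on zwbwu: shift back: z−8=r, w−8=o, b−8=t, w−8=o, u−8=m → rotom; then reverse → motor.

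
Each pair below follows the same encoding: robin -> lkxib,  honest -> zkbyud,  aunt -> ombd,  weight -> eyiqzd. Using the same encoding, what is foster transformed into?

r(17)→l(11) and o(14)→k(10) fit y≡9x+14 (mod 26); the inverse of 9 mod 26 is 3. This is an affine cipher: with a=0,…,z=25, each position x becomes (9x+14) mod 26.
For foster: f(5)→9·5+14≡7=h; o(14)→9·14+14≡10=k; s(18)→9·18+14≡20=u; t(19)→9·19+14≡3=d; e(4)→9·4+14≡24=y; r(17)→9·17+14≡11=l (all mod 26).

hkudyl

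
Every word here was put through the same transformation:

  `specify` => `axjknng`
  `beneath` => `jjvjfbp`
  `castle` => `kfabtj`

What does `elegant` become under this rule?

The shift depends on letter class: consonant s→a is +8, but vowel e→j is +5. The rule splits by letter class: vowels +5, consonants +8.
On elegant: e(vowel)+5=j, l(cons)+8=t, e(vowel)+5=j, g(cons)+8=o, a(vowel)+5=f, n(cons)+8=v, t(cons)+8=b.

jtjofvb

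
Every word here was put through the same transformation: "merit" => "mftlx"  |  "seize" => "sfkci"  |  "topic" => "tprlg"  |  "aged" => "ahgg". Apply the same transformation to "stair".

In merit: m→m is +0, e→f is +1, r→t is +2, i→l is +3 — the shift increases by 1 each position. Letter i (0-indexed) is shifted by i+0, so successive shifts are 0, 1, 2, ….
For stair: s+0=s, t+1=u, a+2=c, i+3=l, r+4=v.

suclv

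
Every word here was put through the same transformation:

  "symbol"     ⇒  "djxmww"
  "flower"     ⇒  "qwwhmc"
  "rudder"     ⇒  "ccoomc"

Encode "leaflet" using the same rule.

wmiqwme

The shift depends on letter class: consonant s→d is +11, but vowel o→w is +8. The rule splits by letter class: vowels +8, consonants +11.
Applying it to leaflet: l(cons)+11=w, e(vowel)+8=m, a(vowel)+8=i, f(cons)+11=q, l(cons)+11=w, e(vowel)+8=m, t(cons)+11=e.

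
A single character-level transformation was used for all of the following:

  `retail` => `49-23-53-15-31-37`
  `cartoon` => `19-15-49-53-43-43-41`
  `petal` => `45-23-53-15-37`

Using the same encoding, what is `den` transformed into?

21-23-41

r(#18)→49 and e(#5)→23: differences scale by 2, so n = 2·pos + 13. The formula is n = 2×(alphabet index, a=1) + 13.
For den: d=4→21, e=5→23, n=14→41.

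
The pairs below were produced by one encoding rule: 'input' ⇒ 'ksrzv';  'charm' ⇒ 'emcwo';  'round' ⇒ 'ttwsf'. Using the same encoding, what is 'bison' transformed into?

dnutp

Shifts by position in input: pos 0: i→k (+2), pos 1: n→s (+5), pos 2: p→r (+2), pos 3: u→z (+5) — repeating every 2. The shifts repeat in a cycle of length 2: positions 0,1,… shift by +2, +5, then the pattern repeats.
Applying it to bison: b+2=d, i+5=n, s+2=u, o+5=t, n+2=p.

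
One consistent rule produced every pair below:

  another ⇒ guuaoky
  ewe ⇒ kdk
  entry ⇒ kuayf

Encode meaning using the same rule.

The shift depends on letter class: consonant n→u is +7, but vowel a→g is +6. The rule splits by letter class: vowels +6, consonants +7.
For meaning: m(cons)+7=t, e(vowel)+6=k, a(vowel)+6=g, n(cons)+7=u, i(vowel)+6=o, n(cons)+7=u, g(cons)+7=n.

tkguoun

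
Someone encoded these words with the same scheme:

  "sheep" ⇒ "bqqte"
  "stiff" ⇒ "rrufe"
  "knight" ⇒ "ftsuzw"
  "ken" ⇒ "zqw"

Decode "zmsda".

The output letters match the input read backwards, each shifted +12: sheep reversed is peehs. Read the word backwards and shift each letter +12.
Reversing it on zmsda: shift back: z−12=n, m−12=a, s−12=g, d−12=r, a−12=o → nagro; then reverse → organ.

organ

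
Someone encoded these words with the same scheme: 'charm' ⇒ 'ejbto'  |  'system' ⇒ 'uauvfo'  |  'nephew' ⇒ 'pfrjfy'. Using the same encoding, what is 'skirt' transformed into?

umjtv

The shift depends on letter class: consonant c→e is +2, but vowel a→b is +1. Vowels shift forward by 1 and consonants shift forward by 2.
Applying it to skirt: s(cons)+2=u, k(cons)+2=m, i(vowel)+1=j, r(cons)+2=t, t(cons)+2=v.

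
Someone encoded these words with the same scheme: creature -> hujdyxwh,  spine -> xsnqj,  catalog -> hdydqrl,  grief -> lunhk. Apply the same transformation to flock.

kotfp

Shifts by position in creature: pos 0: c→h (+5), pos 1: r→u (+3), pos 2: e→j (+5), pos 3: a→d (+3) — repeating every 2. The shifts repeat in a cycle of length 2: positions 0,1,… shift by +5, +3, then the pattern repeats.
For flock: f+5=k, l+3=o, o+5=t, c+3=f, k+5=p.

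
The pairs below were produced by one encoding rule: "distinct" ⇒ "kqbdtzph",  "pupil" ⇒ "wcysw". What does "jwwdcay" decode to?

In distinct: d→k is +7, i→q is +8, s→b is +9, t→d is +10 — the shift increases by 1 each position. The shift increases by 1 at each position, starting from +7: 7, 8, 9, ….
Decoding jwwdcay: j−7=c, w−8=o, w−9=n, d−10=t, c−11=r, a−12=o, y−13=l.

control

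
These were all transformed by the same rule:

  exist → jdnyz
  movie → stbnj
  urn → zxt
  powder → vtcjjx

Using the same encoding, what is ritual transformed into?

xnzzfr

The shift depends on letter class: consonant x→d is +6, but vowel e→j is +5. The rule splits by letter class: vowels +5, consonants +6.
For ritual: r(cons)+6=x, i(vowel)+5=n, t(cons)+6=z, u(vowel)+5=z, a(vowel)+5=f, l(cons)+6=r.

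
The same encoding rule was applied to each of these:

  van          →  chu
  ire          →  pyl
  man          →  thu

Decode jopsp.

chili

Compare letters: v→c is +7, a→h is +7, n→u is +7 — a constant shift. Every letter moves 7 places later in the alphabet, wrapping around z→a.
Decoding jopsp: j−7=c, o−7=h, p−7=i, s−7=l, p−7=i.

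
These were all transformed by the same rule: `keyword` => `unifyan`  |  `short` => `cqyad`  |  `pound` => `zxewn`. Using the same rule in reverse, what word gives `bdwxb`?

rumor

Shifts by position in keyword: pos 0: k→u (+10), pos 1: e→n (+9), pos 2: y→i (+10), pos 3: w→f (+9) — repeating every 2. A repeating key of period 2 is used — shifts +10, +9 over and over.
Undoing it on bdwxb: b−10=r, d−9=u, w−10=m, x−9=o, b−10=r.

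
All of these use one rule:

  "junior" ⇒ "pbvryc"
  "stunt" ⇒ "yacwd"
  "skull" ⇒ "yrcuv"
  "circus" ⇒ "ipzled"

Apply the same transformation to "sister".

Letter i (0-indexed) is shifted by i+6, so successive shifts are 6, 7, 8, ….
On sister: s+6=y, i+7=p, s+8=a, t+9=c, e+10=o, r+11=c.

ypacoc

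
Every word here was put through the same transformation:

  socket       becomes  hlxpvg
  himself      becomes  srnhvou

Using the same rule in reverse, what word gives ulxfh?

Each pair mirrors across the alphabet (s↔h, o↔l, c↔x): positions sum to 25. This is the alphabet-reversal cipher (Atbash): a becomes z, b becomes y, etc.
Undoing it on ulxfh: u↔f, l↔o, x↔c, f↔u, h↔s.

focus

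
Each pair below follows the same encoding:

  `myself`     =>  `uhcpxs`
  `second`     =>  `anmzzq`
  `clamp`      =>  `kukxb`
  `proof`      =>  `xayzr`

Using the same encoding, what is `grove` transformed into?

oaygq

In myself: m→u is +8, y→h is +9, s→c is +10, e→p is +11 — the shift increases by 1 each position. Each letter shifts forward by (position + 8), i.e. 8, 9, 10, … — the shift grows by one for each successive letter.
For grove: g+8=o, r+9=a, o+10=y, v+11=g, e+12=q.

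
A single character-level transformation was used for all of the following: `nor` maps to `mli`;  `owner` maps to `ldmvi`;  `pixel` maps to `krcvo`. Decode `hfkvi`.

super

Each pair mirrors across the alphabet (n↔m, o↔l, r↔i): positions sum to 25. This is the alphabet-reversal cipher (Atbash): a becomes z, b becomes y, etc.
Decoding hfkvi: h↔s, f↔u, k↔p, v↔e, i↔r.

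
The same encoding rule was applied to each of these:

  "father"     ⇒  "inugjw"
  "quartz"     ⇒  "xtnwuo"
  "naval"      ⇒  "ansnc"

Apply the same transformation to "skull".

f(5)→i(8) and a(0)→n(13) fit y≡25x+13 (mod 26); the inverse of 25 mod 26 is 25. Treating letters as 0–25, the rule is x ↦ 25x + 13 (mod 26).
For skull: s(18)→25·18+13≡21=v; k(10)→25·10+13≡3=d; u(20)→25·20+13≡19=t; l(11)→25·11+13≡2=c; l(11)→25·11+13≡2=c (all mod 26).

vdtcc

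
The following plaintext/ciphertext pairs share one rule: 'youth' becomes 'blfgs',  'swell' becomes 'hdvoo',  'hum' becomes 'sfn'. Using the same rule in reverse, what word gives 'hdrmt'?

Each pair mirrors across the alphabet (y↔b, o↔l, u↔f): positions sum to 25. This is the alphabet-reversal cipher (Atbash): a becomes z, b becomes y, etc.
Reversing it on hdrmt: h↔s, d↔w, r↔i, m↔n, t↔g.

swing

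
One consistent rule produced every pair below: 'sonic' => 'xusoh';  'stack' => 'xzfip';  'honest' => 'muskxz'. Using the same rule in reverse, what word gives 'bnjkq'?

Shifts by position in sonic: pos 0: s→x (+5), pos 1: o→u (+6), pos 2: n→s (+5), pos 3: i→o (+6) — repeating every 2. It's a Vigenère-style cipher with numeric key [5,6]: position i shifts by key[i mod 2].
Undoing it on bnjkq: b−5=w, n−6=h, j−5=e, k−6=e, q−5=l.

wheel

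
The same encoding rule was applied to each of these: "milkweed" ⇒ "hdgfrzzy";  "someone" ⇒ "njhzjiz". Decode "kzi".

Compare letters: m→h is +21, i→d is +21, l→g is +21 — a constant shift. It's a constant shift of +21 (ROT21).
Reversing it on kzi: k−21=p, z−21=e, i−21=n.

pen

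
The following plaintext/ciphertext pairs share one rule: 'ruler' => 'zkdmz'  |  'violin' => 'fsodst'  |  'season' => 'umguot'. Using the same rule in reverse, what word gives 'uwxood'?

r(17)→z(25) and u(20)→k(10) fit y≡21x+6 (mod 26); the inverse of 21 mod 26 is 5. Each letter's alphabet position (a=0..z=25) is mapped through 21·x+6 mod 26 — an affine cipher.
Undoing it on uwxood: u(20)→5·(20−6)≡18=s; w(22)→5·(22−6)≡2=c; x(23)→5·(23−6)≡7=h; o(14)→5·(14−6)≡14=o; o(14)→5·(14−6)≡14=o; d(3)→5·(3−6)≡11=l (all mod 26).

school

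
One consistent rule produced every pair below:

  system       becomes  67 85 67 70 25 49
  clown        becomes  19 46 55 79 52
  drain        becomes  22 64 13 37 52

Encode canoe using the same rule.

s(#19)→67 and y(#25)→85: differences scale by 3, so n = 3·pos + 10. The formula is n = 3×(alphabet index, a=1) + 10.
For canoe: c=3→19, a=1→13, n=14→52, o=15→55, e=5→25.

19 13 52 55 25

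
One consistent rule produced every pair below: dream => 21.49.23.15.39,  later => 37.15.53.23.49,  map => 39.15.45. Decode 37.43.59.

d(#4)→21 and r(#18)→49: differences scale by 2, so n = 2·pos + 13. With a=1..z=26, the number is 2·pos + 13.
Undoing it on 37.43.59: 37→(37−13)÷2=12=l, 43→(43−13)÷2=15=o, 59→(59−13)÷2=23=w.

low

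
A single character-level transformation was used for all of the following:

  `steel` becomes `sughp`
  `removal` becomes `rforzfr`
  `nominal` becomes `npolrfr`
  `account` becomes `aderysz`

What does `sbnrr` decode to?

In steel: s→s is +0, t→u is +1, e→g is +2, e→h is +3 — the shift increases by 1 each position. The shift increases by 1 at each position, starting from +0: 0, 1, 2, ….
Decoding sbnrr: s−0=s, b−1=a, n−2=l, r−3=o, r−4=n.

salon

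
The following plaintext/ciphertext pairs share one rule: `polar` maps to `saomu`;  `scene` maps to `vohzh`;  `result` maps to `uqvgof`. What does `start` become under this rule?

vfddw

It's a Vigenère-style cipher with numeric key [3,12]: position i shifts by key[i mod 2].
On start: s+3=v, t+12=f, a+3=d, r+12=d, t+3=w.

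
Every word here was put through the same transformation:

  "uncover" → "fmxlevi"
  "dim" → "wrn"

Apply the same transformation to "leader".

ovzwvi

Letters are reflected about the middle of the alphabet (position → 25−position): Atbash.
On leader: l↔o, e↔v, a↔z, d↔w, e↔v, r↔i.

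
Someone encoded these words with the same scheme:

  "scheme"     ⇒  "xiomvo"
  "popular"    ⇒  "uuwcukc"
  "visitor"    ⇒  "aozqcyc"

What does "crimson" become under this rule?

hxpubyy

In scheme: s→x is +5, c→i is +6, h→o is +7, e→m is +8 — the shift increases by 1 each position. Letter i (0-indexed) is shifted by i+5, so successive shifts are 5, 6, 7, ….
Applying it to crimson: c+5=h, r+6=x, i+7=p, m+8=u, s+9=b, o+10=y, n+11=y.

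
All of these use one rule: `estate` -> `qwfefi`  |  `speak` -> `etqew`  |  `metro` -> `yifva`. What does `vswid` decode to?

joker

A repeating key of period 2 is used — shifts +12, +4 over and over.
Undoing it on vswid: v−12=j, s−4=o, w−12=k, i−4=e, d−12=r.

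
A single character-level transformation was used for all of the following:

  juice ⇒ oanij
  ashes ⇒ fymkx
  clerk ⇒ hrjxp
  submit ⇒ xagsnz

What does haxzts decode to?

A repeating key of period 2 is used — shifts +5, +6 over and over.
Reversing it on haxzts: h−5=c, a−6=u, x−5=s, z−6=t, t−5=o, s−6=m.

custom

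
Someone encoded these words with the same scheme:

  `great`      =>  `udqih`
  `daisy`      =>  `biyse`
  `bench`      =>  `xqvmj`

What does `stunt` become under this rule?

shwvh

g(6)→u(20) and r(17)→d(3) fit y≡15x+8 (mod 26); the inverse of 15 mod 26 is 7. This is an affine cipher: with a=0,…,z=25, each position x becomes (15x+8) mod 26.
For stunt: s(18)→15·18+8≡18=s; t(19)→15·19+8≡7=h; u(20)→15·20+8≡22=w; n(13)→15·13+8≡21=v; t(19)→15·19+8≡7=h (all mod 26).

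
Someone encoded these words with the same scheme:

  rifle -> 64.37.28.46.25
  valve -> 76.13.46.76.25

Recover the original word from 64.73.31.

rug

r(#18)→64 and i(#9)→37: differences scale by 3, so n = 3·pos + 10. Each letter becomes 3×(its alphabet position, a=1..z=26) + 10.
Undoing it on 64.73.31: 64→(64−10)÷3=18=r, 73→(73−10)÷3=21=u, 31→(31−10)÷3=7=g.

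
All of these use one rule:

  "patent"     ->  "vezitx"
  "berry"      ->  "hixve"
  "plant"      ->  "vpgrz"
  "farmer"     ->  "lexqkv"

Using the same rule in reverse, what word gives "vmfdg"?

Shifts by position in patent: pos 0: p→v (+6), pos 1: a→e (+4), pos 2: t→z (+6), pos 3: e→i (+4) — repeating every 2. A repeating key of period 2 is used — shifts +6, +4 over and over.
Reversing it on vmfdg: v−6=p, m−4=i, f−6=z, d−4=z, g−6=a.

pizza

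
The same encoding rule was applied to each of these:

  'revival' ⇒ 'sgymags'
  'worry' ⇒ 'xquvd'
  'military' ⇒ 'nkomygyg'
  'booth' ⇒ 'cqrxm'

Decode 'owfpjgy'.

In revival: r→s is +1, e→g is +2, v→y is +3, i→m is +4 — the shift increases by 1 each position. The shift increases by 1 at each position, starting from +1: 1, 2, 3, ….
Reversing it on owfpjgy: o−1=n, w−2=u, f−3=c, p−4=l, j−5=e, g−6=a, y−7=r.

nuclear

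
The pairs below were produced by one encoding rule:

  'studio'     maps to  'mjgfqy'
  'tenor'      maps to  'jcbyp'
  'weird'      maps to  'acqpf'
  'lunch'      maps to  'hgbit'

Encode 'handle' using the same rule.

Each letter's alphabet position (a=0..z=25) is mapped through 23·x+14 mod 26 — an affine cipher.
For handle: h(7)→23·7+14≡19=t; a(0)→23·0+14≡14=o; n(13)→23·13+14≡1=b; d(3)→23·3+14≡5=f; l(11)→23·11+14≡7=h; e(4)→23·4+14≡2=c (all mod 26).

tobfhc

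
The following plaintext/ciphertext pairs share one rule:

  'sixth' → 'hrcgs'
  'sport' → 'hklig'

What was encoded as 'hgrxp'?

stick

Letters are reflected about the middle of the alphabet (position → 25−position): Atbash.
Reversing it on hgrxp: h↔s, g↔t, r↔i, x↔c, p↔k.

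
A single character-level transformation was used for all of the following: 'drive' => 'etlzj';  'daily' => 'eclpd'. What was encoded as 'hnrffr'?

In drive: d→e is +1, r→t is +2, i→l is +3, v→z is +4 — the shift increases by 1 each position. The shift increases by 1 at each position, starting from +1: 1, 2, 3, ….
Reversing it on hnrffr: h−1=g, n−2=l, r−3=o, f−4=b, f−5=a, r−6=l.

global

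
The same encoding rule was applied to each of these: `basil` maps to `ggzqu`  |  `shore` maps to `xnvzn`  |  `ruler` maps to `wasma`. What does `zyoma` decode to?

usher

In basil: b→g is +5, a→g is +6, s→z is +7, i→q is +8 — the shift increases by 1 each position. The shift increases by 1 at each position, starting from +5: 5, 6, 7, ….
Decoding zyoma: z−5=u, y−6=s, o−7=h, m−8=e, a−9=r.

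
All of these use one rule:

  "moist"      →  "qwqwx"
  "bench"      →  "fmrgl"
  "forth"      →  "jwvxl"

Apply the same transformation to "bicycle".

Vowels shift forward by 8 and consonants shift forward by 4.
On bicycle: b(cons)+4=f, i(vowel)+8=q, c(cons)+4=g, y(cons)+4=c, c(cons)+4=g, l(cons)+4=p, e(vowel)+8=m.

fqgcgpm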